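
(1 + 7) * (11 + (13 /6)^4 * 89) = 2556185 /162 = 15778.92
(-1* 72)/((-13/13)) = 72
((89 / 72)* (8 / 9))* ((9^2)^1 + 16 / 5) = 37469 / 405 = 92.52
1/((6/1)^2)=0.03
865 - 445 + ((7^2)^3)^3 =1628413597910869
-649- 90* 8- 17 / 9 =-12338 / 9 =-1370.89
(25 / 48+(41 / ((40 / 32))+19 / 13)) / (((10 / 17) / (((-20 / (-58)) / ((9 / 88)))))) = 20293427 / 101790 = 199.37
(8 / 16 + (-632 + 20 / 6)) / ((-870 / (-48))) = -15076 / 435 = -34.66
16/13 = 1.23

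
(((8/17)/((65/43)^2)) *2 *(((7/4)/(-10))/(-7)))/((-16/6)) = -5547/1436500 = -0.00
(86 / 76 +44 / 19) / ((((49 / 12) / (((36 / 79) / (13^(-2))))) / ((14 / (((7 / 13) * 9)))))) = 13814736 / 73549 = 187.83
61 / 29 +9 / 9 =90 / 29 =3.10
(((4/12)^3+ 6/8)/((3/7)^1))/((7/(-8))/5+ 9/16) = 11900/2511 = 4.74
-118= -118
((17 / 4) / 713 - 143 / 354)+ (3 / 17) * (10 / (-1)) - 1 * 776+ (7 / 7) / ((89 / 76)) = -593683913981 / 763768452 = -777.31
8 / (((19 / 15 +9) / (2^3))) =480 / 77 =6.23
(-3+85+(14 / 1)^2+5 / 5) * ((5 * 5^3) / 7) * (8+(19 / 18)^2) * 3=57214375 / 84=681123.51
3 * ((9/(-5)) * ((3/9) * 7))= -63/5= -12.60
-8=-8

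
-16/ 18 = -8/ 9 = -0.89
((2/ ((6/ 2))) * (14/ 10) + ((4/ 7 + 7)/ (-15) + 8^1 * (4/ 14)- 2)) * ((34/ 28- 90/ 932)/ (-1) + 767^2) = 4797487680/ 11417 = 420205.63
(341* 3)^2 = 1046529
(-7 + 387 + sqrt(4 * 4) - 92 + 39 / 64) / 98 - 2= 6183 / 6272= 0.99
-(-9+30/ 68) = 291/ 34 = 8.56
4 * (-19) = -76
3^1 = 3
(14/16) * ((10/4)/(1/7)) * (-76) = -4655/4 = -1163.75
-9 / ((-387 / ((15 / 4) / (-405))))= -0.00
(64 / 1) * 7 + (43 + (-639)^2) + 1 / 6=2452873 / 6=408812.17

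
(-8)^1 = -8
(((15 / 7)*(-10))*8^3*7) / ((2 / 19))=-729600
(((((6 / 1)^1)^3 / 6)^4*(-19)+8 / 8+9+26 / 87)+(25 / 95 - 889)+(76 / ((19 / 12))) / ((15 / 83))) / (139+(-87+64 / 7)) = -923172472831 / 1768710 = -521946.77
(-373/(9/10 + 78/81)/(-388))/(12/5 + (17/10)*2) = 251775/2829878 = 0.09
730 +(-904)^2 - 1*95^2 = 808921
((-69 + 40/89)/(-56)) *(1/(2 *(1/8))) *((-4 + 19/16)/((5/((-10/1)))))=27.54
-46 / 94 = -23 / 47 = -0.49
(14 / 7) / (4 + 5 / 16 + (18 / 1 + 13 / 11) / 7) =2464 / 8689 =0.28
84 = 84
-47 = -47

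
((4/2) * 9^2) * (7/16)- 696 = -5001/8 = -625.12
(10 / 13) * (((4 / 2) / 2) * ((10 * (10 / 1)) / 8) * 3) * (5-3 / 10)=3525 / 26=135.58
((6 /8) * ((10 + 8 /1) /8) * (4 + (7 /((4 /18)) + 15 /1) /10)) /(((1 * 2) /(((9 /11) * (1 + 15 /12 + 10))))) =2059911 /28160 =73.15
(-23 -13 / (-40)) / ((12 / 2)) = -907 / 240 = -3.78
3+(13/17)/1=64/17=3.76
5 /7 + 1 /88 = 0.73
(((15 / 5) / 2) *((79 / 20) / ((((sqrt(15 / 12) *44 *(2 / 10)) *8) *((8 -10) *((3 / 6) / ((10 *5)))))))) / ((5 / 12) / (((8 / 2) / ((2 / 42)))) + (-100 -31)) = 74655 *sqrt(5) / 5809892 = 0.03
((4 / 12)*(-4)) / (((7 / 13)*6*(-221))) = 2 / 1071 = 0.00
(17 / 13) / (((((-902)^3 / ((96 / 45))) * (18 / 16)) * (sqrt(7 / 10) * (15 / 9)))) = -544 * sqrt(70) / 1878250599225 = -0.00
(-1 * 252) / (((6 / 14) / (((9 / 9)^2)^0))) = -588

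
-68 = -68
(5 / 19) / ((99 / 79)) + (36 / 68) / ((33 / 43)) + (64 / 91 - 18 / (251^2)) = 293844892636 / 183327050907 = 1.60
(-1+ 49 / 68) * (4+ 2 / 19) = -39 / 34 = -1.15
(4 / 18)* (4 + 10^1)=28 / 9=3.11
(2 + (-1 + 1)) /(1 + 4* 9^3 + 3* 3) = 1 /1463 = 0.00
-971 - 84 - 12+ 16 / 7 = -7453 / 7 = -1064.71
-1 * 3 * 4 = -12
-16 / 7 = -2.29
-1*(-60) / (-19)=-60 / 19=-3.16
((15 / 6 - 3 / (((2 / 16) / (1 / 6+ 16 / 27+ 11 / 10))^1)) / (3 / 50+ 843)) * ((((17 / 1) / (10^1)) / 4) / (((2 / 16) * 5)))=-64447 / 1896885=-0.03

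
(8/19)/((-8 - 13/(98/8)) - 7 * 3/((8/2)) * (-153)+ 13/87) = 0.00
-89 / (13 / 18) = -1602 / 13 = -123.23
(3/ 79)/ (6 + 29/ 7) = 21/ 5609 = 0.00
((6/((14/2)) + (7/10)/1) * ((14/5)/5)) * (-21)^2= 48069/125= 384.55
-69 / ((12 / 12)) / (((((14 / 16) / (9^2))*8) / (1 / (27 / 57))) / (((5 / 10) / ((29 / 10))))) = -58995 / 203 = -290.62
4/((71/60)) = 240/71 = 3.38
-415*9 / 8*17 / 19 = -63495 / 152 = -417.73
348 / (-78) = -58 / 13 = -4.46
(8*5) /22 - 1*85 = -83.18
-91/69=-1.32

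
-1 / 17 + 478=8125 / 17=477.94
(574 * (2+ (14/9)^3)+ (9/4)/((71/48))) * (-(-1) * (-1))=-171327040/51759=-3310.09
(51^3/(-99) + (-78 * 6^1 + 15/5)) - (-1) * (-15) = -20019/11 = -1819.91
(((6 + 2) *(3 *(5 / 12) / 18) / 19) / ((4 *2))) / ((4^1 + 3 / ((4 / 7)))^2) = 10 / 234099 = 0.00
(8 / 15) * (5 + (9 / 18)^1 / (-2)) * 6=76 / 5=15.20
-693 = -693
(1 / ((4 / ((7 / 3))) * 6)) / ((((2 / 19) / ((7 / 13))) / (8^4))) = 2037.06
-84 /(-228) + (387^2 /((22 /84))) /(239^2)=10.38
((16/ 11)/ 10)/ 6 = 4/ 165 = 0.02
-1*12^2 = -144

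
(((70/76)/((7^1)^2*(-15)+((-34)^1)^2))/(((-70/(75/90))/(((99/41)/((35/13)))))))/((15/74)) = -5291/45914260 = -0.00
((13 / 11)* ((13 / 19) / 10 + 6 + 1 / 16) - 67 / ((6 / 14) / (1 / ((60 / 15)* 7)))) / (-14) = -83381 / 702240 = -0.12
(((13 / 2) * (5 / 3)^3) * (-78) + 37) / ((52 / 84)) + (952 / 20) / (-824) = -3731.96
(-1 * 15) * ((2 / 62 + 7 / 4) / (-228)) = 1105 / 9424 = 0.12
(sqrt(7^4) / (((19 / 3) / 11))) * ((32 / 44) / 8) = 147 / 19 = 7.74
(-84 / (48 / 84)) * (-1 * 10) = 1470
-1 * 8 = -8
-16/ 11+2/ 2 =-5/ 11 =-0.45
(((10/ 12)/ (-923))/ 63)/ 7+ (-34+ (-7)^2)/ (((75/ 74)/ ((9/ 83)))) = 1626541753/ 1013537070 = 1.60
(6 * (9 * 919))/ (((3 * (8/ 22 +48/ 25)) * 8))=2274525/ 2512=905.46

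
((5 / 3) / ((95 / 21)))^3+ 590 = 4047153 / 6859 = 590.05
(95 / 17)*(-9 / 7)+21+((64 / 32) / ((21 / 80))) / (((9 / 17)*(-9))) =353252 / 28917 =12.22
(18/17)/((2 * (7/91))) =117/17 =6.88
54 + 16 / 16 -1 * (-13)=68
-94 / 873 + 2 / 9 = 100 / 873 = 0.11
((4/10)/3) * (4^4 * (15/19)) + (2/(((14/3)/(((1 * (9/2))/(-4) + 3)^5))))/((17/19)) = 2818891829/74088448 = 38.05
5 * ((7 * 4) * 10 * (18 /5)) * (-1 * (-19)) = 95760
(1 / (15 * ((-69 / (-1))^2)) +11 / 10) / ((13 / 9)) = 31423 / 41262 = 0.76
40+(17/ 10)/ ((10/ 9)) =4153/ 100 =41.53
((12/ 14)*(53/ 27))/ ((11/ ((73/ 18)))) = 3869/ 6237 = 0.62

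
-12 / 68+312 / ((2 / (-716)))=-1898835 / 17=-111696.18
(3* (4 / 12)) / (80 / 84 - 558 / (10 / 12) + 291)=-105 / 39653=-0.00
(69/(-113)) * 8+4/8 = -4.38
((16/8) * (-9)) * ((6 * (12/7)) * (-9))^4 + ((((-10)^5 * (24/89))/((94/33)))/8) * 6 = -1321851600.75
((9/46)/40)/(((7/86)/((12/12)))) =387/6440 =0.06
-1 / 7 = -0.14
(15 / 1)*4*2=120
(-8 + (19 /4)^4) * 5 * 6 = 1924095 /128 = 15031.99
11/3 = 3.67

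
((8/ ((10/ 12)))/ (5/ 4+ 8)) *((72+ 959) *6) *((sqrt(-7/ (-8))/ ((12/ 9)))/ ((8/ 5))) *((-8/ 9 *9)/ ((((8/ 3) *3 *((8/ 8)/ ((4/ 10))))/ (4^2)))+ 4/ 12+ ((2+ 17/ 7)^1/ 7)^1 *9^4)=28267601274 *sqrt(14)/ 9065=11667697.64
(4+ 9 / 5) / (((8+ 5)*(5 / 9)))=261 / 325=0.80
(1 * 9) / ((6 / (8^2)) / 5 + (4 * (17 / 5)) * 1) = 1440 / 2179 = 0.66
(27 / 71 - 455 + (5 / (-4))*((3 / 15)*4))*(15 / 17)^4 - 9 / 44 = -72110767419 / 260919604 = -276.37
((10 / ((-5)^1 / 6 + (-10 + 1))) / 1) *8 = -8.14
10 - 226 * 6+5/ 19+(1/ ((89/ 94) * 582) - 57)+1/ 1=-689767174/ 492081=-1401.74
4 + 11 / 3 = 23 / 3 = 7.67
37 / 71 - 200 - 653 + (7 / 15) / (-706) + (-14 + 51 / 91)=-865.92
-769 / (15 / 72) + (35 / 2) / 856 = -31596497 / 8560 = -3691.18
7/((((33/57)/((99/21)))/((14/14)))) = 57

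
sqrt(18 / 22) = 3 * sqrt(11) / 11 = 0.90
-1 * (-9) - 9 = 0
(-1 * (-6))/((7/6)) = 36/7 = 5.14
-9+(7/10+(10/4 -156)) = -809/5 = -161.80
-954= -954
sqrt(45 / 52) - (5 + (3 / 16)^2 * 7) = -1343 / 256 + 3 * sqrt(65) / 26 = -4.32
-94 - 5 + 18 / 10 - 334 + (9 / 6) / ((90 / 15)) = -8619 / 20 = -430.95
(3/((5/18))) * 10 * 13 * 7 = 9828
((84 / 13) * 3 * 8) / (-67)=-2016 / 871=-2.31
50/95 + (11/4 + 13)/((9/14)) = 951/38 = 25.03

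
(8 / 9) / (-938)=-4 / 4221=-0.00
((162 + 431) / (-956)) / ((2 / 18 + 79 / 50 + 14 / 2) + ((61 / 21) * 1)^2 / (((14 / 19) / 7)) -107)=2179275 / 63770936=0.03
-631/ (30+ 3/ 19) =-11989/ 573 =-20.92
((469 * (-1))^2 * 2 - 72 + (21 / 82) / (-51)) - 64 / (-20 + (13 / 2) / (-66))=1626701095641 / 3698282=439853.18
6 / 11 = 0.55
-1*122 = -122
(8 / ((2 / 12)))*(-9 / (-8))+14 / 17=932 / 17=54.82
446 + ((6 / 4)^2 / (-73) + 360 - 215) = 172563 / 292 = 590.97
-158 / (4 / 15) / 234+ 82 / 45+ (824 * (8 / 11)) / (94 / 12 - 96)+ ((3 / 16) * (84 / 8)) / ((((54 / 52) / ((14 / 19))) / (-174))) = -16206585034 / 64678185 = -250.57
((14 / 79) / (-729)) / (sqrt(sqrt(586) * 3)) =-7 * sqrt(3) * 586^(3 / 4) / 50622489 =-0.00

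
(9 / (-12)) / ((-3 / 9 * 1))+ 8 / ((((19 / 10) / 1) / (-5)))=-1429 / 76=-18.80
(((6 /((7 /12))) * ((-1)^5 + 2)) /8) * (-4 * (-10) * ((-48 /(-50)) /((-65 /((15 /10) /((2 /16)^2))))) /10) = -82944 /11375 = -7.29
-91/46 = -1.98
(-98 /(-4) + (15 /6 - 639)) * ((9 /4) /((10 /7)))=-9639 /10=-963.90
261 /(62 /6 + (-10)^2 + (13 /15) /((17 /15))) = 13311 /5666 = 2.35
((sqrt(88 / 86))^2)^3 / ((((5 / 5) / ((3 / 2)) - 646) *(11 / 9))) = -108 / 79507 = -0.00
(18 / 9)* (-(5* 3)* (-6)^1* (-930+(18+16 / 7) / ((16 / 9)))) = -2314845 / 14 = -165346.07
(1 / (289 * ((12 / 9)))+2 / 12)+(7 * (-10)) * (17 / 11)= -4120463 / 38148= -108.01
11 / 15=0.73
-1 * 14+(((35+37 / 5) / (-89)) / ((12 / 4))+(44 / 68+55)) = 941576 / 22695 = 41.49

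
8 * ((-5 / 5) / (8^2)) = -1 / 8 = -0.12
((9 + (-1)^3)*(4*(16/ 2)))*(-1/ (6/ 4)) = -512/ 3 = -170.67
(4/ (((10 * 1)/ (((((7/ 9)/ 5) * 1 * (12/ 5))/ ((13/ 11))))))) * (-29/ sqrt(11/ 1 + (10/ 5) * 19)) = -2552/ 4875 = -0.52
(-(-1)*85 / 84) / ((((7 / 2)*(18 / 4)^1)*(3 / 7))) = 85 / 567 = 0.15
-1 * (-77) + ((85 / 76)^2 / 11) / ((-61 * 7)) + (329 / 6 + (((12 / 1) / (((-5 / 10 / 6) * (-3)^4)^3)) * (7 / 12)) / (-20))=351995528351969 / 2669986352880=131.83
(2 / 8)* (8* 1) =2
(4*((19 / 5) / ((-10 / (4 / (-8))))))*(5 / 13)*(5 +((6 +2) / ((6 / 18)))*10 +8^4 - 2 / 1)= 82441 / 65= 1268.32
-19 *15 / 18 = -95 / 6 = -15.83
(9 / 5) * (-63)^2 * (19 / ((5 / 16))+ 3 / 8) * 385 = 6730515099 / 40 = 168262877.48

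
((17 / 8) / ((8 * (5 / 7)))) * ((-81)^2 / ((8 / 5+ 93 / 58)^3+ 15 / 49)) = 23326365782475 / 317218594888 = 73.53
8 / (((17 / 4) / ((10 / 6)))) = 160 / 51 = 3.14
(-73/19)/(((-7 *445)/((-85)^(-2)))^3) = 73/216591449738891869140625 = 0.00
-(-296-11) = 307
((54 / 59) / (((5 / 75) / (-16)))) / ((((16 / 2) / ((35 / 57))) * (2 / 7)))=-66150 / 1121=-59.01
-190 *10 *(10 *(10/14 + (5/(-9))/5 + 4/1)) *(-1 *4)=22040000/63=349841.27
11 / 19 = 0.58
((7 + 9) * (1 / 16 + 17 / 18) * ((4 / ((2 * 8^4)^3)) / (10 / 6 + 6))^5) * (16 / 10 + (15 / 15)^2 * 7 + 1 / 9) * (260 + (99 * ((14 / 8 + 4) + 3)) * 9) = 137375175 / 157818671151734043076363814076315239389122979486281161284517888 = 0.00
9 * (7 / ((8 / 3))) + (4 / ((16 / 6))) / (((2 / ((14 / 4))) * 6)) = 385 / 16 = 24.06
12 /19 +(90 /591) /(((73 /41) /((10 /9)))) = 0.73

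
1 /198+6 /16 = 301 /792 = 0.38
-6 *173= -1038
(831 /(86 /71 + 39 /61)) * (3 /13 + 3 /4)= 183552111 /416780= 440.41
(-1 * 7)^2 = 49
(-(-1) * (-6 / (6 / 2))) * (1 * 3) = -6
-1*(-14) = 14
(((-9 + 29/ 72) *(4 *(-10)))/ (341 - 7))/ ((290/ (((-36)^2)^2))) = 28880064/ 4843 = 5963.26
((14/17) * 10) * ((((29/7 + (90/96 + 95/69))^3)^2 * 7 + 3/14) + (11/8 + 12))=77203524730628385165101843165/18475471496710673399808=4178703.90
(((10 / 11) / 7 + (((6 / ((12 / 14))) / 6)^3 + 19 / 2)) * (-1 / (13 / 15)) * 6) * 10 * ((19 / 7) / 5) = -17724625 / 42042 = -421.59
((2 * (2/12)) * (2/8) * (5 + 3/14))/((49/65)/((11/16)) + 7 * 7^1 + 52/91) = 52195/6086232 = 0.01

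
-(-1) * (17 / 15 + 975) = 14642 / 15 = 976.13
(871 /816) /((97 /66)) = 9581 /13192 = 0.73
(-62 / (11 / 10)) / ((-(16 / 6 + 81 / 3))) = 1860 / 979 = 1.90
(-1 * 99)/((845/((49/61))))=-4851/51545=-0.09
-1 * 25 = -25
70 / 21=10 / 3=3.33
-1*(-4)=4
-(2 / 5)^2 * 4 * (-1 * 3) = 48 / 25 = 1.92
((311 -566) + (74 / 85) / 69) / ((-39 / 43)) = 64306543 / 228735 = 281.14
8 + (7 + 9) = 24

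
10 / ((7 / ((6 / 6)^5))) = 1.43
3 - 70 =-67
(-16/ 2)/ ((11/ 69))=-552/ 11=-50.18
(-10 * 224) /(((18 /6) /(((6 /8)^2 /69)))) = -140 /23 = -6.09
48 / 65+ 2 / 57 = 2866 / 3705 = 0.77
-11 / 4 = -2.75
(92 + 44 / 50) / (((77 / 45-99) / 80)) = -167184 / 2189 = -76.37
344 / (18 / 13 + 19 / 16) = 71552 / 535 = 133.74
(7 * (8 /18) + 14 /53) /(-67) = -1610 /31959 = -0.05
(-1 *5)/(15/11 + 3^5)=-55/2688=-0.02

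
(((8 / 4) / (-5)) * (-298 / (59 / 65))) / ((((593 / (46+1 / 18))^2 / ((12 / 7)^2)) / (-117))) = -276886649936 / 1016617259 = -272.36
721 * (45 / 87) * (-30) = -324450 / 29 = -11187.93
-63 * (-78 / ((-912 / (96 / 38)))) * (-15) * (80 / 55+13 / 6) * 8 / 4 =5872230 / 3971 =1478.78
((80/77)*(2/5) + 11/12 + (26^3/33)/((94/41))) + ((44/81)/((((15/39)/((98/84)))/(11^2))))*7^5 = 58941135416749/17588340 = 3351148.28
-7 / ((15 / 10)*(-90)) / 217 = 1 / 4185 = 0.00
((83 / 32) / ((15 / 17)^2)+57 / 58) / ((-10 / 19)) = -17115637 / 2088000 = -8.20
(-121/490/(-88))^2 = 121/15366400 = 0.00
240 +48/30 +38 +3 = 1413/5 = 282.60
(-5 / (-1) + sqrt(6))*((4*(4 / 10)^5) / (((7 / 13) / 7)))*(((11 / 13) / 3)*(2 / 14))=1408*sqrt(6) / 65625 + 1408 / 13125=0.16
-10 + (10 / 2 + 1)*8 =38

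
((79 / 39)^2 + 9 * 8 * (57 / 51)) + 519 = 15606608 / 25857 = 603.57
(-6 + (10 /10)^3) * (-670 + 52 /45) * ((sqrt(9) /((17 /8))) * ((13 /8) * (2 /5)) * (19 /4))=3717103 /255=14576.87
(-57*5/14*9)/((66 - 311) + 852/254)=325755/429646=0.76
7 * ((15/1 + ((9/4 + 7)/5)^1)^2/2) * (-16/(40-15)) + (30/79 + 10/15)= -188100971/296250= -634.94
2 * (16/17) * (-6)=-192/17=-11.29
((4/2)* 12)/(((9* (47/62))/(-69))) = -11408/47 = -242.72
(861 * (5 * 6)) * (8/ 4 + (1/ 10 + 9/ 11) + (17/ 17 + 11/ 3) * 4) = 6132903/ 11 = 557536.64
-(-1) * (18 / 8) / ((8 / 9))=81 / 32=2.53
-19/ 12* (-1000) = 4750/ 3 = 1583.33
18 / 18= 1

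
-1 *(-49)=49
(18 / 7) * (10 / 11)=180 / 77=2.34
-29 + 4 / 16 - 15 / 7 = -865 / 28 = -30.89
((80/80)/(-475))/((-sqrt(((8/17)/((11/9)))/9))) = sqrt(374)/1900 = 0.01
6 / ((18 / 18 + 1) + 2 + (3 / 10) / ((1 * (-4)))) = 240 / 157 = 1.53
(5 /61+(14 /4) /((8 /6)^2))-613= -1192573 /1952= -610.95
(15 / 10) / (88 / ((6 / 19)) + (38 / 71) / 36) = 1917 / 356155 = 0.01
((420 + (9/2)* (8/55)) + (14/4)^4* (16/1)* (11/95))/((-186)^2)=146021/7230564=0.02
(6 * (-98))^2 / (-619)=-345744 / 619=-558.55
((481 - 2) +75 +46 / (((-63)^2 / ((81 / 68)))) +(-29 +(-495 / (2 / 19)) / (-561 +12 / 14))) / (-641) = -0.83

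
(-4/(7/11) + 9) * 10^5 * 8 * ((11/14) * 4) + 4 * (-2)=334399608/49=6824481.80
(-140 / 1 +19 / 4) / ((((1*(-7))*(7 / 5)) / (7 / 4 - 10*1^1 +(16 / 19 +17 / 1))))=1971945 / 14896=132.38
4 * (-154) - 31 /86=-53007 /86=-616.36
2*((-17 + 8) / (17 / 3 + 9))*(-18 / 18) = 1.23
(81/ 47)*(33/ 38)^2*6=264627/ 33934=7.80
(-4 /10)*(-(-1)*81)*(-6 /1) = 972 /5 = 194.40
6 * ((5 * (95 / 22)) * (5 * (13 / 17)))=92625 / 187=495.32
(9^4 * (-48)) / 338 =-157464 / 169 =-931.74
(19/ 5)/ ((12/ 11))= 209/ 60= 3.48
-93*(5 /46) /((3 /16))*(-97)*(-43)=-224871.30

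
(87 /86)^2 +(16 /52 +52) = 5127677 /96148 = 53.33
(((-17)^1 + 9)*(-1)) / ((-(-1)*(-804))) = -2 / 201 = -0.01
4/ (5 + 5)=2/ 5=0.40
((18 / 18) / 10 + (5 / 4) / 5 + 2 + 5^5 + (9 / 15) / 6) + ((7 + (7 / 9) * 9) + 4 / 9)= 565541 / 180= 3141.89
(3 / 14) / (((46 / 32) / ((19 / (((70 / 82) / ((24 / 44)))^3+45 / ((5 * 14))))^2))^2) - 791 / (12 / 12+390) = 13470807068721653862570663842597298303071 / 425748610004169675692154799009286890673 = 31.64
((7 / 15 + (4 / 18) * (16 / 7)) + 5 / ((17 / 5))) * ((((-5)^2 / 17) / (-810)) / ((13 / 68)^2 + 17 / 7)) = -104752 / 58167639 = -0.00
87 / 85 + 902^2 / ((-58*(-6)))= 17296654 / 7395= 2338.97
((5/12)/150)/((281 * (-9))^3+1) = -1/5823029479680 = -0.00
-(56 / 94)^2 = -0.35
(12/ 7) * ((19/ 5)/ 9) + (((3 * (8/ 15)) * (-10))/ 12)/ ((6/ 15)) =-274/ 105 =-2.61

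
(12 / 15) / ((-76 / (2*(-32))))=64 / 95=0.67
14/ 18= 7/ 9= 0.78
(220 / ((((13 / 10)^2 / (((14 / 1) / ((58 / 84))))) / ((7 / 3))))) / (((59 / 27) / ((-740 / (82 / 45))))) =-13569217200000 / 11855519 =-1144548.56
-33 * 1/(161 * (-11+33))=-3/322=-0.01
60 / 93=20 / 31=0.65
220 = 220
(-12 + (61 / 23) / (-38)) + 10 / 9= -86201 / 7866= -10.96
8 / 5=1.60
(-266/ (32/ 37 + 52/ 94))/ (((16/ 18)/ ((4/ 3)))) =-231287/ 822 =-281.37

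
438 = 438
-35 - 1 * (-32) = -3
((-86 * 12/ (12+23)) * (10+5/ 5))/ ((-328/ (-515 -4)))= -513.21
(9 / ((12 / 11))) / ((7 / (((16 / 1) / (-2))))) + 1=-59 / 7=-8.43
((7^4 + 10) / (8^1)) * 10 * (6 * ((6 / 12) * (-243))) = -8788095 / 4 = -2197023.75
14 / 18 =7 / 9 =0.78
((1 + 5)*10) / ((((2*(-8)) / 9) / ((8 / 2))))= -135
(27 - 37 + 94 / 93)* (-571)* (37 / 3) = 17662172 / 279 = 63305.28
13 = 13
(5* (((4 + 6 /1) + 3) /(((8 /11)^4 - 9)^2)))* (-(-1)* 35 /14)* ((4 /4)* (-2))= -5358972025 /1253876533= -4.27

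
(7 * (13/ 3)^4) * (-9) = -199927/ 9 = -22214.11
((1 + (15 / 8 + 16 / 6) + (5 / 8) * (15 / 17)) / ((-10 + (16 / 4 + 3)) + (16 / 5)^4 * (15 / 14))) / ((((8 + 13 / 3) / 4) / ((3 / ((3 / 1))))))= 1087625 / 60182091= 0.02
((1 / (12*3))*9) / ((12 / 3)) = 1 / 16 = 0.06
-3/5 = -0.60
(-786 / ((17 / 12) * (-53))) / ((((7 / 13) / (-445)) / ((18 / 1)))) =-982154160 / 6307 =-155724.46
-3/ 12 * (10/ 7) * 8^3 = -1280/ 7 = -182.86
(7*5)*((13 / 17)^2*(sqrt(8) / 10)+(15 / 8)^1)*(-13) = -6825 / 8-15379*sqrt(2) / 289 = -928.38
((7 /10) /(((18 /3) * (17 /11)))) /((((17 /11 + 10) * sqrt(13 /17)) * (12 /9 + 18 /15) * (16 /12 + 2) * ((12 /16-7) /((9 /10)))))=-22869 * sqrt(221) /2666365000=-0.00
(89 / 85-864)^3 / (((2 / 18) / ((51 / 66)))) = -3551899151362959 / 794750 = -4469203084.45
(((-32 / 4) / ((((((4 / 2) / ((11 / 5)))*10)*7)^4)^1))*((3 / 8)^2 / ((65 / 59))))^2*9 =543967600010769 / 15588021904000000000000000000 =0.00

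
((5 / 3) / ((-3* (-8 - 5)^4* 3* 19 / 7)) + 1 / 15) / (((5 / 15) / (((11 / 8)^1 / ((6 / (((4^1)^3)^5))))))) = 3605176489345024 / 73258965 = 49211403.54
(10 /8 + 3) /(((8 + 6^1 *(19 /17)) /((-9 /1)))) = -2601 /1000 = -2.60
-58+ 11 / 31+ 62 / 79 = -56.86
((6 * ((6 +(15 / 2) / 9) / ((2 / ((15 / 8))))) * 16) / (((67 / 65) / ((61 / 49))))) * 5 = 12192375 / 3283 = 3713.79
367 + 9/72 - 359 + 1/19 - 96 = -87.82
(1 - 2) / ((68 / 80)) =-20 / 17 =-1.18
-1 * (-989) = 989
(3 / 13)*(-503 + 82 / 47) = -70677 / 611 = -115.67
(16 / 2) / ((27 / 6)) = 16 / 9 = 1.78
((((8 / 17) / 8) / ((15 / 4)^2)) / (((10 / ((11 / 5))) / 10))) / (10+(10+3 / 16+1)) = 2816 / 6483375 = 0.00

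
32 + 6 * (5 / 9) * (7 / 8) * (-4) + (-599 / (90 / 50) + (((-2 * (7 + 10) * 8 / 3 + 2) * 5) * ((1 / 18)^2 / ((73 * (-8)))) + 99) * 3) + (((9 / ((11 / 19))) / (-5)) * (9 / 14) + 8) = -343701871 / 36424080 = -9.44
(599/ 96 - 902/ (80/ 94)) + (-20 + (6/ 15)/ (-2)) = -515429/ 480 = -1073.81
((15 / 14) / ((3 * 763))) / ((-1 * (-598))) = 5 / 6387836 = 0.00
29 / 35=0.83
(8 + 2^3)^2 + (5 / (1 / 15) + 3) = 334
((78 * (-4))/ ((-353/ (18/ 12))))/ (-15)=-156/ 1765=-0.09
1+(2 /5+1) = 12 /5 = 2.40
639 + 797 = 1436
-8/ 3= -2.67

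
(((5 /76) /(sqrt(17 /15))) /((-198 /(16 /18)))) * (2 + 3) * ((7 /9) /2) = -175 * sqrt(255) /5180274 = -0.00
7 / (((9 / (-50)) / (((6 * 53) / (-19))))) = 37100 / 57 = 650.88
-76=-76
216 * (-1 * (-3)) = 648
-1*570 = -570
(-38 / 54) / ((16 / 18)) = -19 / 24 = -0.79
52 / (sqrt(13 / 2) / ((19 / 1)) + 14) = 525616 / 141499- 988*sqrt(26) / 141499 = 3.68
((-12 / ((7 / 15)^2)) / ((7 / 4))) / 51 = -3600 / 5831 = -0.62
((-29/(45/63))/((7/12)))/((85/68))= -1392/25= -55.68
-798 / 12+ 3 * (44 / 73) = -64.69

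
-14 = -14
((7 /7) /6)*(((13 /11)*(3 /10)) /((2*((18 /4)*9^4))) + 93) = 201357103 /12990780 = 15.50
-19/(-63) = 19/63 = 0.30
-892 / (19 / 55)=-49060 / 19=-2582.11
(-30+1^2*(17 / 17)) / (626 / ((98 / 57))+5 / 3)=-4263 / 53768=-0.08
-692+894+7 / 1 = 209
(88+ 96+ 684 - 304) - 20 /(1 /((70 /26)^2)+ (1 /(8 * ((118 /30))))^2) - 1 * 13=15439084671 /37926121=407.08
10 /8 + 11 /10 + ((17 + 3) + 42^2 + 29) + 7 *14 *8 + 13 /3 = 156221 /60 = 2603.68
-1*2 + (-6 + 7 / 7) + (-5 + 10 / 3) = -26 / 3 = -8.67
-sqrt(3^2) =-3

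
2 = 2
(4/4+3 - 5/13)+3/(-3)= 34/13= 2.62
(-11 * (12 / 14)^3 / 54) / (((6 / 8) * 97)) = -176 / 99813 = -0.00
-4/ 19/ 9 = -4/ 171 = -0.02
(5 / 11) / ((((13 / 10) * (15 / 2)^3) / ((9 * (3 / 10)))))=0.00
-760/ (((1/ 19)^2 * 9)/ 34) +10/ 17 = -158579990/ 153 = -1036470.52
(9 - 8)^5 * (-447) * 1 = -447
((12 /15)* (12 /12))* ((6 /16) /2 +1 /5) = 31 /100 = 0.31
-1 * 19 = -19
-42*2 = -84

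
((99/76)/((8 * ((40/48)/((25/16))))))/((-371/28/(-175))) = 259875/64448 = 4.03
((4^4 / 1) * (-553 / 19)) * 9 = -1274112 / 19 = -67058.53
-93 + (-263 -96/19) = -6860/19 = -361.05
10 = 10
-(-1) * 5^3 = 125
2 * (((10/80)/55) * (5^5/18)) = 625/792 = 0.79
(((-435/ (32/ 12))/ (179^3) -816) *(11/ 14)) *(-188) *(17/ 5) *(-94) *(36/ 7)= -39769583371939674/ 200736865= -198117985.81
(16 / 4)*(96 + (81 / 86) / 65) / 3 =357814 / 2795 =128.02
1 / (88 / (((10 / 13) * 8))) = 10 / 143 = 0.07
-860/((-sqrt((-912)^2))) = 215/228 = 0.94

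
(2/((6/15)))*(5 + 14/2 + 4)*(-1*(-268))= 21440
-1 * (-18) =18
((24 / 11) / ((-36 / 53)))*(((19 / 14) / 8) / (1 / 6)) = -1007 / 308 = -3.27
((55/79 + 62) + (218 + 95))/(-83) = -29680/6557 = -4.53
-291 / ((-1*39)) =97 / 13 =7.46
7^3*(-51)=-17493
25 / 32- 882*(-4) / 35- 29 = 72.58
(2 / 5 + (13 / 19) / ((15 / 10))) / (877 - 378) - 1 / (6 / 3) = -141727 / 284430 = -0.50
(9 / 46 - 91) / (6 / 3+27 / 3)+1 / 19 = -78857 / 9614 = -8.20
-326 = -326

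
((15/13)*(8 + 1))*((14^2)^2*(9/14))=3333960/13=256458.46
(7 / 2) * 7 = 49 / 2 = 24.50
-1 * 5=-5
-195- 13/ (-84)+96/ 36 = -5381/ 28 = -192.18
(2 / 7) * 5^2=50 / 7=7.14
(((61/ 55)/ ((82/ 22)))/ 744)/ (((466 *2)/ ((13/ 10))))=793/ 1421486400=0.00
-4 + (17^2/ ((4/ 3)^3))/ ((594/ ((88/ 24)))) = -1247/ 384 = -3.25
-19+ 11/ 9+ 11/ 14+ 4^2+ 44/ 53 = -1081/ 6678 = -0.16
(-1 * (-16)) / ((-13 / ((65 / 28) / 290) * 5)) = -2 / 1015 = -0.00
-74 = -74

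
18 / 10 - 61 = -59.20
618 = 618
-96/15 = -32/5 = -6.40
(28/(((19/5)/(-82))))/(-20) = 574/19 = 30.21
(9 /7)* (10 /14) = 45 /49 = 0.92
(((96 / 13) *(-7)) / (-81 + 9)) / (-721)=-4 / 4017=-0.00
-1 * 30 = -30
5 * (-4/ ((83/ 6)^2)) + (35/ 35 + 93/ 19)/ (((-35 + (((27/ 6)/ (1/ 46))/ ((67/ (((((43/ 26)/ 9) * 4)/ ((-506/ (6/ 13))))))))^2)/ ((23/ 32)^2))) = -871129279592781823/ 4548478390439369024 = -0.19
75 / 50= 3 / 2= 1.50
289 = 289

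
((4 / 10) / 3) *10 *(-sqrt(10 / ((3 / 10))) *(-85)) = 3400 *sqrt(3) / 9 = 654.33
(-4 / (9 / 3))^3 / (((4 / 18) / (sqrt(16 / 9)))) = -128 / 9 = -14.22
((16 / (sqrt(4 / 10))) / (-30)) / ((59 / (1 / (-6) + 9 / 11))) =-86 * sqrt(10) / 29205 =-0.01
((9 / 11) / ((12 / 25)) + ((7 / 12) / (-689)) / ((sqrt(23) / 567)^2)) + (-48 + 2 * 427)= 277467491 / 348634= 795.87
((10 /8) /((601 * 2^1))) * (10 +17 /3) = 235 /14424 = 0.02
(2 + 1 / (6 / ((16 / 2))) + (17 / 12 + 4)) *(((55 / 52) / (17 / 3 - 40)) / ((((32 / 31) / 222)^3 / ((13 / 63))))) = -3734783719425 / 6750208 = -553284.24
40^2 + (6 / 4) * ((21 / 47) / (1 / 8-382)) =229735748 / 143585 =1600.00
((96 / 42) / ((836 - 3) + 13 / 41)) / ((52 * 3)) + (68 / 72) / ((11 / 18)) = 7207555 / 4663659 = 1.55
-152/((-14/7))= 76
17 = 17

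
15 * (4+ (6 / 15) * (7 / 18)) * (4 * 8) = 1994.67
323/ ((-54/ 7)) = -2261/ 54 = -41.87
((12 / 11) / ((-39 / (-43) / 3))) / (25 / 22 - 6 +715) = 1032 / 203099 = 0.01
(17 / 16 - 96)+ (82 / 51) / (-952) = -9218975 / 97104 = -94.94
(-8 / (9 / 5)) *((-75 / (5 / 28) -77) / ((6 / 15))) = 5522.22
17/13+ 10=147/13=11.31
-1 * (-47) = 47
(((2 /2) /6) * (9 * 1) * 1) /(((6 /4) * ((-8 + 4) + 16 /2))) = 1 /4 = 0.25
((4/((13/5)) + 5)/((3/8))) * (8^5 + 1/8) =1714025/3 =571341.67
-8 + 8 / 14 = -52 / 7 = -7.43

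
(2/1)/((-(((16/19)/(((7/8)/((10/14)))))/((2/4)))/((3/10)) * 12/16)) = -931/1600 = -0.58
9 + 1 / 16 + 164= 2769 / 16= 173.06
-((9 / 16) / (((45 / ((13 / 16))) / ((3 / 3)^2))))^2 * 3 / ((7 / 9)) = -4563 / 11468800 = -0.00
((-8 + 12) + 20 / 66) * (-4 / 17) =-568 / 561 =-1.01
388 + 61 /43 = 16745 /43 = 389.42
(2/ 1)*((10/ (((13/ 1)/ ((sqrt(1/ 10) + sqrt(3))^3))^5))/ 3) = (sqrt(10) + 10*sqrt(3))^15/ 55693950000000000000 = 0.84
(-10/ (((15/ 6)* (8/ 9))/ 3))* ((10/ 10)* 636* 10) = -85860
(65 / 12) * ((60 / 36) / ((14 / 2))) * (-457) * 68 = -2524925 / 63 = -40078.17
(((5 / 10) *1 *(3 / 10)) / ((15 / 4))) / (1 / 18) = 18 / 25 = 0.72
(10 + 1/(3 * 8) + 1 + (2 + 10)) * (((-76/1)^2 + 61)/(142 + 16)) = 40859/48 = 851.23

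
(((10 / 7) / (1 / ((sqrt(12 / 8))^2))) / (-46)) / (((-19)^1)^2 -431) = 3 / 4508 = 0.00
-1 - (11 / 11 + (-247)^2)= -61011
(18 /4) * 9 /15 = 27 /10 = 2.70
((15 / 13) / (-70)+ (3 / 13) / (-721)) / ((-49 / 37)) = 1665 / 131222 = 0.01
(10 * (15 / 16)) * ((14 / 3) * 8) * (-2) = -700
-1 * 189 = -189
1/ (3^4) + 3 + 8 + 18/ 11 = 11270/ 891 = 12.65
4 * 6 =24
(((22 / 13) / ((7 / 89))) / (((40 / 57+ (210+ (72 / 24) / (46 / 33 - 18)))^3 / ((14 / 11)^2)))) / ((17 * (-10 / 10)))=-151895279067323904 / 691254668388947994946043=-0.00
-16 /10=-8 /5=-1.60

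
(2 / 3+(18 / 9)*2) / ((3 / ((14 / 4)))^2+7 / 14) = 1372 / 363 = 3.78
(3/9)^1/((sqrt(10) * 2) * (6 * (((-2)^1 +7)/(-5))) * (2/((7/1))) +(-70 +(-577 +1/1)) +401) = -2401/1761279 +56 * sqrt(10)/2935465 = -0.00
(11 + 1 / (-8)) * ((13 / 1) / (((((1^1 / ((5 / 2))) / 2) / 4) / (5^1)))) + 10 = 28295 / 2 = 14147.50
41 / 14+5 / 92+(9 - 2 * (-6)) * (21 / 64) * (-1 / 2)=-9529 / 20608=-0.46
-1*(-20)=20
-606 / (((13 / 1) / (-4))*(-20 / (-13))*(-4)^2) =303 / 40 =7.58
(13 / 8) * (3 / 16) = 39 / 128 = 0.30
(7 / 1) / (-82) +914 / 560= 17757 / 11480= 1.55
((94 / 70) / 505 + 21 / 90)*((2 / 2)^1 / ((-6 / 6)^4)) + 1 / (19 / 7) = 0.60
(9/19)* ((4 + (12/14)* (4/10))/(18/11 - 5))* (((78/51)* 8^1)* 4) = -658944/22015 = -29.93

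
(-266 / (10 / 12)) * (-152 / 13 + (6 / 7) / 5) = 1195176 / 325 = 3677.46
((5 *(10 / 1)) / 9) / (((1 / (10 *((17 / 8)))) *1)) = 2125 / 18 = 118.06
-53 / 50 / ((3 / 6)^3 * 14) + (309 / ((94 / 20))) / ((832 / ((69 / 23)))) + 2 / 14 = -772587 / 3421600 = -0.23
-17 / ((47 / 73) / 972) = -1206252 / 47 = -25664.94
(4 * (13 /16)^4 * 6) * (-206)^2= 909010947 /2048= 443853.00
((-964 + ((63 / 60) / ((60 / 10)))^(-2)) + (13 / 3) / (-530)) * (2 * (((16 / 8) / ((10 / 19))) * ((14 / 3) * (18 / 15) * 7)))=-5514702652 / 19875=-277469.32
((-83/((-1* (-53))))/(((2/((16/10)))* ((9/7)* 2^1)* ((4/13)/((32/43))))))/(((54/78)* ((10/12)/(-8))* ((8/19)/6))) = 119397824/512775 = 232.85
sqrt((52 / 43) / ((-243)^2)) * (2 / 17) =4 * sqrt(559) / 177633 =0.00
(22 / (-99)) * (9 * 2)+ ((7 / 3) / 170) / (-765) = -4.00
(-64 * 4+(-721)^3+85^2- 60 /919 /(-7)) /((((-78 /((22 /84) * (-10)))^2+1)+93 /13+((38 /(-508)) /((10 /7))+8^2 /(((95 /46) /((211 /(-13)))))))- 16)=-915160601094855372400 /918278192130257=-996604.96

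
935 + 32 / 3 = 2837 / 3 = 945.67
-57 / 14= -4.07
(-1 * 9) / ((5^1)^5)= -9 / 3125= -0.00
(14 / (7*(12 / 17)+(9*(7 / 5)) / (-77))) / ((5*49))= 374 / 31269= 0.01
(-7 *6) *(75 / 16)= -1575 / 8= -196.88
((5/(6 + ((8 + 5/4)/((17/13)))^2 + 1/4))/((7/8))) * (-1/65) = -36992/23683751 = -0.00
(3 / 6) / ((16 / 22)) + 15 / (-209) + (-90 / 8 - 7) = -58969 / 3344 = -17.63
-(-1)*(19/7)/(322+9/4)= 76/9079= 0.01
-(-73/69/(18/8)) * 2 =584/621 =0.94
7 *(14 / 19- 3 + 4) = 231 / 19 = 12.16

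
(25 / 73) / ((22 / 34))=425 / 803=0.53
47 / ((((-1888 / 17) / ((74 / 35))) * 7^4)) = -29563 / 79329040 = -0.00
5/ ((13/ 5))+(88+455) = 544.92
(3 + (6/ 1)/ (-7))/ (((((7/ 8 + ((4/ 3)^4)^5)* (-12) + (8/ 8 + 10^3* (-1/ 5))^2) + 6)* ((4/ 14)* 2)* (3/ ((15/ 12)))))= 29056536675/ 665975034671384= 0.00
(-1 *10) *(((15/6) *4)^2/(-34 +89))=-200/11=-18.18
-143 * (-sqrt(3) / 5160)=143 * sqrt(3) / 5160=0.05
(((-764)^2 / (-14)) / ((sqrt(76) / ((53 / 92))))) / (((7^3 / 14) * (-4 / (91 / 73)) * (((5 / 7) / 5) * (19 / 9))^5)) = 509087722752063 * sqrt(19) / 157980068398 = 14046.47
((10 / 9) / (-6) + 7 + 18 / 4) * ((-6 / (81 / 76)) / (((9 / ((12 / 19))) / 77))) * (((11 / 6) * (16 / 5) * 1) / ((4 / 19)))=-314650336 / 32805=-9591.54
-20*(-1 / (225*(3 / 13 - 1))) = -26 / 225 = -0.12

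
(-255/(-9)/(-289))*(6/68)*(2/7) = -5/2023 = -0.00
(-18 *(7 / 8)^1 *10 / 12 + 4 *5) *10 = 275 / 4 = 68.75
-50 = -50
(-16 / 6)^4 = 4096 / 81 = 50.57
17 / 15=1.13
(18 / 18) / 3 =1 / 3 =0.33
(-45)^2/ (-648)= -25/ 8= -3.12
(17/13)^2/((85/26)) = 34/65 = 0.52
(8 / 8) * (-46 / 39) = -46 / 39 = -1.18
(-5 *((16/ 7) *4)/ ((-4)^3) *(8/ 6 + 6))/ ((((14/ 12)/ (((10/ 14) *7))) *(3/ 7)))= 1100/ 21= 52.38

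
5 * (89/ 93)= 445/ 93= 4.78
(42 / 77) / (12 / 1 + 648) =1 / 1210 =0.00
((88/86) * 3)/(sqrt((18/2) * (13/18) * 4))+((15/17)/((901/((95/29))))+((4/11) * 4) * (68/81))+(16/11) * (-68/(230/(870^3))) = -2577765342965923043/9102847149+66 * sqrt(26)/559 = -283182315.96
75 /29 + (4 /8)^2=329 /116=2.84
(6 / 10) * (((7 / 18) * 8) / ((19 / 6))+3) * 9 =2043 / 95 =21.51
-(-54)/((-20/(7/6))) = -63/20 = -3.15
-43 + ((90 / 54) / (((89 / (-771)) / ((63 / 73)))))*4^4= -21003851 / 6497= -3232.85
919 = 919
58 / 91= 0.64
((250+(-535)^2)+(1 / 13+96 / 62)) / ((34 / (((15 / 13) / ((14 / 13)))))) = 432937800 / 47957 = 9027.62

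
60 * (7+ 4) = 660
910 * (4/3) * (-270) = -327600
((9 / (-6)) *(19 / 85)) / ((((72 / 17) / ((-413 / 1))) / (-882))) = -1153509 / 40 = -28837.72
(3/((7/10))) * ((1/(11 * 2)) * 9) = 135/77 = 1.75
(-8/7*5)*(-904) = 36160/7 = 5165.71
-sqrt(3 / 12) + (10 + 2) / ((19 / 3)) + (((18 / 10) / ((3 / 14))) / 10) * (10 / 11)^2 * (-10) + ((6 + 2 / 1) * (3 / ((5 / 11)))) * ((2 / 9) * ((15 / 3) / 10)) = 22019 / 68970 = 0.32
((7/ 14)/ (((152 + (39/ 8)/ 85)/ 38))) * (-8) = -103360/ 103399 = -1.00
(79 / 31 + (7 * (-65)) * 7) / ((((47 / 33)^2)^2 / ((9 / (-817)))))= 1052983999584 / 123587680687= 8.52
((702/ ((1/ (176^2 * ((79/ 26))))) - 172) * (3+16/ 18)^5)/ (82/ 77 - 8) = -8474073044.71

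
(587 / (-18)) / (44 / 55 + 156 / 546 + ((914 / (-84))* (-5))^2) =-287630 / 26115701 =-0.01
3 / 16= 0.19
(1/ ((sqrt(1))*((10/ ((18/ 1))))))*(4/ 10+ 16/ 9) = 98/ 25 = 3.92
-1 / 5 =-0.20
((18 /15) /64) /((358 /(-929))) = -2787 /57280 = -0.05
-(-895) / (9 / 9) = 895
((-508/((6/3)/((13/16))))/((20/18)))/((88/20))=-14859/352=-42.21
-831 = -831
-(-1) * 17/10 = 17/10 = 1.70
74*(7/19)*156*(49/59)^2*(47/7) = 1302705768/66139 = 19696.48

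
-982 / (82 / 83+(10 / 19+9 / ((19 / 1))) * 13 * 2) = -40753 / 1120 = -36.39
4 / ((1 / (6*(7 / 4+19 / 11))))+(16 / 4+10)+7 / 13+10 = 15443 / 143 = 107.99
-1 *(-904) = 904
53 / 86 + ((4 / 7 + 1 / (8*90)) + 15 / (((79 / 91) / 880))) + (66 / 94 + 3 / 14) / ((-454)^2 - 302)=1259189383635230771 / 82807344713520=15206.25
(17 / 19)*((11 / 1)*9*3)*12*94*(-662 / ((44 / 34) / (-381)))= 1110001782024 / 19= 58421146422.32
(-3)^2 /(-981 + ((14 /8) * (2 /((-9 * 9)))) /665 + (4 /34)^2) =-40029390 /4363142239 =-0.01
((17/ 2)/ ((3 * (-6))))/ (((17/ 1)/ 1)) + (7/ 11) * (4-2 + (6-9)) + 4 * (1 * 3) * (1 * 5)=23497/ 396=59.34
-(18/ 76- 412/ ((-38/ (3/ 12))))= -56/ 19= -2.95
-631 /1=-631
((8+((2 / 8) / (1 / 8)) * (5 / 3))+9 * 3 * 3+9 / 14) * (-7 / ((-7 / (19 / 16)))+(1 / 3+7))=1597145 / 2016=792.23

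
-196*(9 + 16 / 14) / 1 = -1988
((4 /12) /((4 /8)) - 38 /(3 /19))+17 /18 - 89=-5905 /18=-328.06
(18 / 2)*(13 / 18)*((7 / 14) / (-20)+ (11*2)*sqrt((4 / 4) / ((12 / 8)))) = -13 / 80+ 143*sqrt(6) / 3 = 116.60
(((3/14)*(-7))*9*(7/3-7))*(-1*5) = -315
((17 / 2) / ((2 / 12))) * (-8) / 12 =-34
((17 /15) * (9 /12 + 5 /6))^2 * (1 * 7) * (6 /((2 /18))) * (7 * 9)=76681.82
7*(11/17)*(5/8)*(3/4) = 1155/544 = 2.12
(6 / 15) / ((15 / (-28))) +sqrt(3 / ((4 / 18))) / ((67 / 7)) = -56 / 75 +21*sqrt(6) / 134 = -0.36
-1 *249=-249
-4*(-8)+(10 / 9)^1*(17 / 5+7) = 43.56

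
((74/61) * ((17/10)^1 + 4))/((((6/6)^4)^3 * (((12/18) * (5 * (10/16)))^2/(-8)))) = -2429568/190625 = -12.75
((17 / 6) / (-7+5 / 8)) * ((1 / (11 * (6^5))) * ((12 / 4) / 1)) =-1 / 64152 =-0.00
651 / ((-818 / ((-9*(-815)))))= -4775085 / 818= -5837.51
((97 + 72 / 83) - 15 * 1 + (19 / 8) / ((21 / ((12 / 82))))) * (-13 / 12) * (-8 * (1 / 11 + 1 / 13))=31590084 / 262031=120.56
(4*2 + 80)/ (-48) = -11/ 6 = -1.83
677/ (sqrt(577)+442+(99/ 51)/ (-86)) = 639563255354/ 416303656053 - 1447049588 * sqrt(577)/ 416303656053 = 1.45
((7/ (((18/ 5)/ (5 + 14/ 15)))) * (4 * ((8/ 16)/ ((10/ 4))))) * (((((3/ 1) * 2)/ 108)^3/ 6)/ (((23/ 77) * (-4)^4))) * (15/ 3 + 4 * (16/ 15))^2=926847691/ 3129124608000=0.00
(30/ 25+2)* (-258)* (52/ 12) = -17888/ 5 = -3577.60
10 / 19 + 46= 884 / 19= 46.53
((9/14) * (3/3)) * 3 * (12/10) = 81/35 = 2.31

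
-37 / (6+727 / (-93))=3441 / 169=20.36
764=764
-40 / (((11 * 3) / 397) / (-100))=1588000 / 33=48121.21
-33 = -33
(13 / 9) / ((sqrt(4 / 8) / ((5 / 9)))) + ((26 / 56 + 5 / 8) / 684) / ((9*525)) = 1.13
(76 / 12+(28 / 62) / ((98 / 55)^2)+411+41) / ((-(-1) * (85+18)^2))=29249825 / 676832982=0.04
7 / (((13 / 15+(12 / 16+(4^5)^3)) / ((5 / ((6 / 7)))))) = 2450 / 64424509537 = 0.00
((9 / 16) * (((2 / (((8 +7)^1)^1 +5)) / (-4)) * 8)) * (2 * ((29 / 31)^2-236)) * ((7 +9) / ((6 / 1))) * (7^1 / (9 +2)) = 949011 / 10571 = 89.77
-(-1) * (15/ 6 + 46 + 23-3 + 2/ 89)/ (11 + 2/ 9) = 109773/ 17978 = 6.11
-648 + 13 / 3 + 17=-1880 / 3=-626.67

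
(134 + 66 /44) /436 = 271 /872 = 0.31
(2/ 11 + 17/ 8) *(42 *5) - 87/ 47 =997977/ 2068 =482.58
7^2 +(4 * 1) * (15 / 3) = 69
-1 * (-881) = 881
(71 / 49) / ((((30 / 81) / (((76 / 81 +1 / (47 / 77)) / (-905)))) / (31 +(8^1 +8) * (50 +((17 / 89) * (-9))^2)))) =-323003533127 / 33018134030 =-9.78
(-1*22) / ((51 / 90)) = -660 / 17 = -38.82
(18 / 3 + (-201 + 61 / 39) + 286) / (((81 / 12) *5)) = 2888 / 1053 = 2.74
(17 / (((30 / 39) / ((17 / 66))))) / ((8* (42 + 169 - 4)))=3757 / 1092960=0.00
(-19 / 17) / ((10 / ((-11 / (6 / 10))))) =209 / 102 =2.05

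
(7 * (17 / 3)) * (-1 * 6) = -238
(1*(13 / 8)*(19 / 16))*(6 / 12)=247 / 256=0.96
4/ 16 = 1/ 4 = 0.25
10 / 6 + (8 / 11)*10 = 8.94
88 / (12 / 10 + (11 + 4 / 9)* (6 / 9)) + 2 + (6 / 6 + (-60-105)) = -152.03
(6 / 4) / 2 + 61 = 247 / 4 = 61.75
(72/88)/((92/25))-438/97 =-421431/98164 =-4.29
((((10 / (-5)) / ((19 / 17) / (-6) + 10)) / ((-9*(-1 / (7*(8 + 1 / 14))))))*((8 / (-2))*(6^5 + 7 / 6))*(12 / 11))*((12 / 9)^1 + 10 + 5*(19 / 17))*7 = 72808465552 / 14157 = 5142930.39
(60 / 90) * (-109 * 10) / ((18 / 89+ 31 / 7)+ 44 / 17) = -23088380 / 229371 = -100.66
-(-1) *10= 10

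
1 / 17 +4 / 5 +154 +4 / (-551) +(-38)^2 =74882213 / 46835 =1598.85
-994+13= -981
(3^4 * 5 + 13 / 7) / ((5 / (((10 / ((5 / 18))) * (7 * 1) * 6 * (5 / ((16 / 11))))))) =422928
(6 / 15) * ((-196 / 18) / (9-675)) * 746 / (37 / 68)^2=338051392 / 20514465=16.48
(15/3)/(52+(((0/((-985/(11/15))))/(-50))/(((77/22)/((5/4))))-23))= 5/29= 0.17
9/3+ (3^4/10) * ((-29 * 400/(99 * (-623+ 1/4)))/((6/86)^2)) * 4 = 1255.42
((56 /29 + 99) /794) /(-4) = -2927 /92104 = -0.03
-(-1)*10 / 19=10 / 19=0.53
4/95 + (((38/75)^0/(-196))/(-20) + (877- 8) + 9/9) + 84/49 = 12985687/14896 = 871.76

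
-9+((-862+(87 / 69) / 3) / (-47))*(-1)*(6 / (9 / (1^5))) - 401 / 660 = -46721423 / 2140380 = -21.83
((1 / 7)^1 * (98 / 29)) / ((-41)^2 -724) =14 / 27753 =0.00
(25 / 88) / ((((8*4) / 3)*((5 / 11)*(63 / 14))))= 5 / 384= 0.01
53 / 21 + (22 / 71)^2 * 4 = 307829 / 105861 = 2.91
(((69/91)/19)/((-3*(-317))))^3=12167/164650391035760357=0.00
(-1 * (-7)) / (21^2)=1 / 63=0.02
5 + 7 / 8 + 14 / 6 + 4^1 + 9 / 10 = 13.11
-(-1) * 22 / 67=22 / 67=0.33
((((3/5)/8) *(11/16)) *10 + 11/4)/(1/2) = 209/32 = 6.53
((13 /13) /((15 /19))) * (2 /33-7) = -8.79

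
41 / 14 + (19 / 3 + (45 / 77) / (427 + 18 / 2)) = 932957 / 100716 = 9.26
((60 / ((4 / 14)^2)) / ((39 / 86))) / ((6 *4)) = 10535 / 156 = 67.53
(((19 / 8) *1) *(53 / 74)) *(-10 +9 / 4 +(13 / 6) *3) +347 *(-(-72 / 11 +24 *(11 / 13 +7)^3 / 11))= -20797911371213 / 57227456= -363425.40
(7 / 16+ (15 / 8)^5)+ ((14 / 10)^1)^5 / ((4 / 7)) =3381627483 / 102400000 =33.02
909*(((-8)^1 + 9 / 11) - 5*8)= -471771 / 11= -42888.27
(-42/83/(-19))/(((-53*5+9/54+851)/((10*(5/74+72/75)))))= 479052/1026067165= 0.00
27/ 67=0.40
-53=-53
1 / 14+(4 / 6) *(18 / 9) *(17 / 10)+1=701 / 210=3.34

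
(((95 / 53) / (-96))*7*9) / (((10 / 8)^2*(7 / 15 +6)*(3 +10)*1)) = -0.01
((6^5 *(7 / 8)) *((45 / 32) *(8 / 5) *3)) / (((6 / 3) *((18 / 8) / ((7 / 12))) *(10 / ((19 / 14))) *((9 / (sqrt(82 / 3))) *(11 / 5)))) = 1197 *sqrt(246) / 88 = 213.34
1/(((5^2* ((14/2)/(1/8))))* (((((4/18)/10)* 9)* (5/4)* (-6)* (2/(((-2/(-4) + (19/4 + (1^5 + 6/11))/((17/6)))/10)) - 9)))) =509/1766100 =0.00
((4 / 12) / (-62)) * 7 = -7 / 186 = -0.04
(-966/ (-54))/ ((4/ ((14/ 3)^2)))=7889/ 81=97.40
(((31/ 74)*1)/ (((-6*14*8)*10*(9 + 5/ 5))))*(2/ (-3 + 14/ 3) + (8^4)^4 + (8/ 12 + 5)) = -130885864170458233/ 74592000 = -1754690371.23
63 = 63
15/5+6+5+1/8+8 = 22.12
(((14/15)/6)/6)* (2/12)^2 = 7/9720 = 0.00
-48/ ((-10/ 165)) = 792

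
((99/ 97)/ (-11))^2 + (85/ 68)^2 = 1.57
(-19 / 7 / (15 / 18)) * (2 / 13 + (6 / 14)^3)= -118218 / 156065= -0.76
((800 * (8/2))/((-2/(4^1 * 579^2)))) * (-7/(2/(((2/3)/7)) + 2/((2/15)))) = 417188800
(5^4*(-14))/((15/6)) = -3500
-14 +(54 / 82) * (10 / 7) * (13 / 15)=-3784 / 287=-13.18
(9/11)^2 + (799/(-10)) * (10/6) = -96193/726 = -132.50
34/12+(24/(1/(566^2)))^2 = 354682253039633/6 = 59113708839938.83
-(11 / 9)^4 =-14641 / 6561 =-2.23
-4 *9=-36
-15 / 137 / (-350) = 3 / 9590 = 0.00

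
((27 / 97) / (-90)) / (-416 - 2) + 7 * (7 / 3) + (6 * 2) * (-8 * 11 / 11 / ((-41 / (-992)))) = -115023730651 / 49871580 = -2306.40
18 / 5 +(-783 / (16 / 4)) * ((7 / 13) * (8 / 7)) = -7596 / 65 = -116.86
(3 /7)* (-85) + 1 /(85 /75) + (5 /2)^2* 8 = 1720 /119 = 14.45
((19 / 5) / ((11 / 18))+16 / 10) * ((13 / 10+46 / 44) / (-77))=-11094 / 46585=-0.24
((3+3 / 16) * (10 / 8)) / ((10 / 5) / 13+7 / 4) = 1105 / 528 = 2.09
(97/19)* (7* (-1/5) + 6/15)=-5.11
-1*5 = -5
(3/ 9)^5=1/ 243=0.00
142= 142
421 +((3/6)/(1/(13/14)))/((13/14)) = 843/2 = 421.50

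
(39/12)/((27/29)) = 377/108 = 3.49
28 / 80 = 7 / 20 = 0.35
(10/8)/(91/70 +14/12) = 75/148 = 0.51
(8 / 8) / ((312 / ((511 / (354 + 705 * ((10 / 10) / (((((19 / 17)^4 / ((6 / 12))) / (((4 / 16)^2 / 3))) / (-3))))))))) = 266376124 / 55278365337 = 0.00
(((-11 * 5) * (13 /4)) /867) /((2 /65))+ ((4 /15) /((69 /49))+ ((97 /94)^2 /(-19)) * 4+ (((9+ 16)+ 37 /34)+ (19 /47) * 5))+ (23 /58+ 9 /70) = 446481410762953 /20387948799960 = 21.90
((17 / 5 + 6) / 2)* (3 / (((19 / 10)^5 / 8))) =11280000 / 2476099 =4.56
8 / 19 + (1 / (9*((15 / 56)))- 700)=-699.16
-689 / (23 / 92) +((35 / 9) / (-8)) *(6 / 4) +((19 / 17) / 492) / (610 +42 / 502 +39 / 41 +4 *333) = -2811269320811 / 1019784372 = -2756.73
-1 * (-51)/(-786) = -17/262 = -0.06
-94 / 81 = -1.16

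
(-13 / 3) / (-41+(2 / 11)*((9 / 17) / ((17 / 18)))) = 41327 / 390045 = 0.11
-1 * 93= -93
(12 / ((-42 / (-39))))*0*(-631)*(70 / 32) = 0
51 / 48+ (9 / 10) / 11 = 1007 / 880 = 1.14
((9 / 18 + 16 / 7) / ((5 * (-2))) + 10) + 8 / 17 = 24257 / 2380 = 10.19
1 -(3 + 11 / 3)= -17 / 3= -5.67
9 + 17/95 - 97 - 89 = -16798/95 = -176.82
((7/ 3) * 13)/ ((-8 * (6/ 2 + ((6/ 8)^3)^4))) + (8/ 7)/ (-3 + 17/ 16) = -60943886720/ 33111870939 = -1.84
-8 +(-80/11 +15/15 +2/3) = -449/33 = -13.61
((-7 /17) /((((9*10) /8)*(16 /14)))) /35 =-7 /7650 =-0.00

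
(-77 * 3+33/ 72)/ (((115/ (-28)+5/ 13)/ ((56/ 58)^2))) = 197373176/ 3418665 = 57.73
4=4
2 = 2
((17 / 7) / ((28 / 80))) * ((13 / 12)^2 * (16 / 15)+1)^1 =20672 / 1323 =15.63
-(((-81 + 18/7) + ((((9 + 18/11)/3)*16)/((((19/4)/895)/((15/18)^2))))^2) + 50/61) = -9248685704098069/167866083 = -55095618.71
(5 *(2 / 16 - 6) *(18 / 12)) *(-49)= 34545 / 16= 2159.06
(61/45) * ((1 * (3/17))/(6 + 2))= 61/2040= 0.03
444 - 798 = -354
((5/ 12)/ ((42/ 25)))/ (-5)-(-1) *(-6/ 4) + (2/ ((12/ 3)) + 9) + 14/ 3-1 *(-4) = 8375/ 504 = 16.62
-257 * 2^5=-8224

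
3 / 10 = 0.30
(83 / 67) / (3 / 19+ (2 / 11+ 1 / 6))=104082 / 42545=2.45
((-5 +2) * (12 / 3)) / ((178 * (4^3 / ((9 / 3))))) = -9 / 2848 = -0.00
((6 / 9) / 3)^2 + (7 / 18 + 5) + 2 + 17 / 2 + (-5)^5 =-251834 / 81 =-3109.06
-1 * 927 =-927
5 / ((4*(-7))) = -5 / 28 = -0.18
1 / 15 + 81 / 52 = 1267 / 780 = 1.62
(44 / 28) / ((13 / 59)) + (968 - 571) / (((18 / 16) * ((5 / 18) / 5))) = 578681 / 91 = 6359.13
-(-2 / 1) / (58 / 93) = 3.21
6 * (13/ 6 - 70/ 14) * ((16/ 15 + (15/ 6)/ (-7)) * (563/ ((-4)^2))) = -1426079/ 3360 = -424.43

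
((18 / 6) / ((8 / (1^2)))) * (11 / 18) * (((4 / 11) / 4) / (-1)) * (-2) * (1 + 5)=0.25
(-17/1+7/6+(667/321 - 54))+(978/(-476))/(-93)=-80207744/1184169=-67.73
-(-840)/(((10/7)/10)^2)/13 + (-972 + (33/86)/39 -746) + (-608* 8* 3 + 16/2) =-14685865/1118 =-13135.84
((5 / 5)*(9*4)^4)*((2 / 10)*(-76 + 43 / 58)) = -733152384 / 29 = -25281116.69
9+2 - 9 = 2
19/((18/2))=19/9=2.11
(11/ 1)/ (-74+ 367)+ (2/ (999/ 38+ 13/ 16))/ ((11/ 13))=3312791/ 26554297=0.12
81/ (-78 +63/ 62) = -1674/ 1591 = -1.05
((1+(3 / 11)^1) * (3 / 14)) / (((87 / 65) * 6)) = 0.03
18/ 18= 1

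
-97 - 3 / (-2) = -191 / 2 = -95.50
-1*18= -18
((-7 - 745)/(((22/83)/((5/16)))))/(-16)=19505/352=55.41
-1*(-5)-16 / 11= 3.55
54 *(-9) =-486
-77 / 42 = -11 / 6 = -1.83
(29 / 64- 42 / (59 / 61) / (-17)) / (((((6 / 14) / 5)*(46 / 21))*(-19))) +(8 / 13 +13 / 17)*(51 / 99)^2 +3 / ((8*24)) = -366295928441 / 794261609856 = -0.46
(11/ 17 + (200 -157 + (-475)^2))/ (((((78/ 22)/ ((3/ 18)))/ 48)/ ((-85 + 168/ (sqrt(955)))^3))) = -785995044875304/ 2483 + 391872765639225024 * sqrt(955)/ 201557525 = -256468095560.37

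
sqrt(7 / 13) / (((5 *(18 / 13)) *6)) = sqrt(91) / 540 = 0.02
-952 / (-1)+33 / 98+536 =145857 / 98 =1488.34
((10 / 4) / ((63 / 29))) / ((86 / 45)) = 725 / 1204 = 0.60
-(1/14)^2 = -1/196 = -0.01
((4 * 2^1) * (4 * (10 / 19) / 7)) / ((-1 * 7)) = -320 / 931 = -0.34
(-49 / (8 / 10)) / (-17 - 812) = 245 / 3316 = 0.07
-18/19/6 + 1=16/19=0.84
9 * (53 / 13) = 36.69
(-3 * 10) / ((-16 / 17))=255 / 8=31.88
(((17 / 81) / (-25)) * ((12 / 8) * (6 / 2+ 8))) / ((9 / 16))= -1496 / 6075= -0.25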